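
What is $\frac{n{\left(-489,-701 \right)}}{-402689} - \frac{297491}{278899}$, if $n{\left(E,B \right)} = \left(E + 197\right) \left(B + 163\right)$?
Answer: $- \frac{163610270603}{112309559411} \approx -1.4568$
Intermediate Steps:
$n{\left(E,B \right)} = \left(163 + B\right) \left(197 + E\right)$ ($n{\left(E,B \right)} = \left(197 + E\right) \left(163 + B\right) = \left(163 + B\right) \left(197 + E\right)$)
$\frac{n{\left(-489,-701 \right)}}{-402689} - \frac{297491}{278899} = \frac{32111 + 163 \left(-489\right) + 197 \left(-701\right) - -342789}{-402689} - \frac{297491}{278899} = \left(32111 - 79707 - 138097 + 342789\right) \left(- \frac{1}{402689}\right) - \frac{297491}{278899} = 157096 \left(- \frac{1}{402689}\right) - \frac{297491}{278899} = - \frac{157096}{402689} - \frac{297491}{278899} = - \frac{163610270603}{112309559411}$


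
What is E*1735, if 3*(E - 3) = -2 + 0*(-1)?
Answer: 12145/3 ≈ 4048.3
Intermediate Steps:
E = 7/3 (E = 3 + (-2 + 0*(-1))/3 = 3 + (-2 + 0)/3 = 3 + (⅓)*(-2) = 3 - ⅔ = 7/3 ≈ 2.3333)
E*1735 = (7/3)*1735 = 12145/3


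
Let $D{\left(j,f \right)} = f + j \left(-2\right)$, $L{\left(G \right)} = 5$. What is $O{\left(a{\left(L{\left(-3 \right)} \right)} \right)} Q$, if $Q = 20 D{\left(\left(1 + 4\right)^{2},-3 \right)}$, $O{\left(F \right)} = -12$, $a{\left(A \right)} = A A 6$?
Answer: $12720$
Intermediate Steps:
$a{\left(A \right)} = 6 A^{2}$ ($a{\left(A \right)} = A^{2} \cdot 6 = 6 A^{2}$)
$D{\left(j,f \right)} = f - 2 j$
$Q = -1060$ ($Q = 20 \left(-3 - 2 \left(1 + 4\right)^{2}\right) = 20 \left(-3 - 2 \cdot 5^{2}\right) = 20 \left(-3 - 50\right) = 20 \left(-53\right) = -1060$)
$O{\left(a{\left(L{\left(-3 \right)} \right)} \right)} Q = \left(-12\right) \left(-1060\right) = 12720$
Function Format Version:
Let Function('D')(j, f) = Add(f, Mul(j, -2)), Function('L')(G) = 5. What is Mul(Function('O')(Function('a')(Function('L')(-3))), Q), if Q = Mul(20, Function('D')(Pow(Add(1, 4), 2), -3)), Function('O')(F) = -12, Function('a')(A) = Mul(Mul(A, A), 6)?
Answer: 12720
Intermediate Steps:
Function('a')(A) = Mul(6, Pow(A, 2)) (Function('a')(A) = Mul(Pow(A, 2), 6) = Mul(6, Pow(A, 2)))
Function('D')(j, f) = Add(f, Mul(-2, j))
Q = -1060 (Q = Mul(20, Add(-3, Mul(-2, Pow(Add(1, 4), 2)))) = Mul(20, Add(-3, Mul(-2, Pow(5, 2)))) = Mul(20, Add(-3, Mul(-2, 25))) = Mul(20, Add(-3, -50)) = Mul(20, -53) = -1060)
Mul(Function('O')(Function('a')(Function('L')(-3))), Q) = Mul(-12, -1060) = 12720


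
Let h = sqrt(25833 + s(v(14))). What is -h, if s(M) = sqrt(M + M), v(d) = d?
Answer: -sqrt(25833 + 2*sqrt(7)) ≈ -160.74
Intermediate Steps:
s(M) = sqrt(2)*sqrt(M) (s(M) = sqrt(2*M) = sqrt(2)*sqrt(M))
h = sqrt(25833 + 2*sqrt(7)) (h = sqrt(25833 + sqrt(2)*sqrt(14)) = sqrt(25833 + 2*sqrt(7)) ≈ 160.74)
-h = -sqrt(25833 + 2*sqrt(7))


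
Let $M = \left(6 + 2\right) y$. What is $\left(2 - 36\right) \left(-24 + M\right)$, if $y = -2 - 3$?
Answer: $2176$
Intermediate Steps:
$y = -5$ ($y = -2 - 3 = -5$)
$M = -40$ ($M = \left(6 + 2\right) \left(-5\right) = 8 \left(-5\right) = -40$)
$\left(2 - 36\right) \left(-24 + M\right) = \left(2 - 36\right) \left(-24 - 40\right) = \left(2 - 36\right) \left(-64\right) = \left(-34\right) \left(-64\right) = 2176$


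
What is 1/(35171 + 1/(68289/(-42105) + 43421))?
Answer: 609390972/21432889890247 ≈ 2.8433e-5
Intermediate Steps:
1/(35171 + 1/(68289/(-42105) + 43421)) = 1/(35171 + 1/(68289*(-1/42105) + 43421)) = 1/(35171 + 1/(-22763/14035 + 43421)) = 1/(35171 + 1/(609390972/14035)) = 1/(35171 + 14035/609390972) = 1/(21432889890247/609390972) = 609390972/21432889890247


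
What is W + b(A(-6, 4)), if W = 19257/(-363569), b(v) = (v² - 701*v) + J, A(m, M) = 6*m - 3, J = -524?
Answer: 10302071927/363569 ≈ 28336.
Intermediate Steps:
A(m, M) = -3 + 6*m
b(v) = -524 + v² - 701*v (b(v) = (v² - 701*v) - 524 = -524 + v² - 701*v)
W = -19257/363569 (W = 19257*(-1/363569) = -19257/363569 ≈ -0.052967)
W + b(A(-6, 4)) = -19257/363569 + (-524 + (-3 + 6*(-6))² - 701*(-3 + 6*(-6))) = -19257/363569 + (-524 + (-3 - 36)² - 701*(-3 - 36)) = -19257/363569 + (-524 + (-39)² - 701*(-39)) = -19257/363569 + (-524 + 1521 + 27339) = -19257/363569 + 28336 = 10302071927/363569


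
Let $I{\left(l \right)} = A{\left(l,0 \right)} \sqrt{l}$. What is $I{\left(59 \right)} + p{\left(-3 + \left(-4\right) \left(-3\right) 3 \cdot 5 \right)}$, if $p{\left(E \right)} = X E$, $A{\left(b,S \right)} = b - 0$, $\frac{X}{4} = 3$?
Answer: $2124 + 59 \sqrt{59} \approx 2577.2$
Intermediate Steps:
$X = 12$ ($X = 4 \cdot 3 = 12$)
$A{\left(b,S \right)} = b$ ($A{\left(b,S \right)} = b + 0 = b$)
$I{\left(l \right)} = l^{\frac{3}{2}}$ ($I{\left(l \right)} = l \sqrt{l} = l^{\frac{3}{2}}$)
$p{\left(E \right)} = 12 E$
$I{\left(59 \right)} + p{\left(-3 + \left(-4\right) \left(-3\right) 3 \cdot 5 \right)} = 59^{\frac{3}{2}} + 12 \left(-3 + \left(-4\right) \left(-3\right) 3 \cdot 5\right) = 59 \sqrt{59} + 12 \left(-3 + 12 \cdot 3 \cdot 5\right) = 59 \sqrt{59} + 12 \left(-3 + 36 \cdot 5\right) = 59 \sqrt{59} + 12 \left(-3 + 180\right) = 59 \sqrt{59} + 12 \cdot 177 = 59 \sqrt{59} + 2124 = 2124 + 59 \sqrt{59}$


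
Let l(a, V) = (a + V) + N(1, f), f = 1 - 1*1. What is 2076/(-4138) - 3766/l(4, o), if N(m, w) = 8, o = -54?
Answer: 553447/6207 ≈ 89.165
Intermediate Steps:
f = 0 (f = 1 - 1 = 0)
l(a, V) = 8 + V + a (l(a, V) = (a + V) + 8 = (V + a) + 8 = 8 + V + a)
2076/(-4138) - 3766/l(4, o) = 2076/(-4138) - 3766/(8 - 54 + 4) = 2076*(-1/4138) - 3766/(-42) = -1038/2069 - 3766*(-1/42) = -1038/2069 + 269/3 = 553447/6207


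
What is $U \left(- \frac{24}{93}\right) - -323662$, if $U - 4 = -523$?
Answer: $\frac{10037674}{31} \approx 3.238 \cdot 10^{5}$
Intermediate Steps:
$U = -519$ ($U = 4 - 523 = -519$)
$U \left(- \frac{24}{93}\right) - -323662 = - 519 \left(- \frac{24}{93}\right) - -323662 = - 519 \left(\left(-24\right) \frac{1}{93}\right) + 323662 = \left(-519\right) \left(- \frac{8}{31}\right) + 323662 = \frac{4152}{31} + 323662 = \frac{10037674}{31}$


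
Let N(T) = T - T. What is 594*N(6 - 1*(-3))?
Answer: 0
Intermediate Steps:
N(T) = 0
594*N(6 - 1*(-3)) = 594*0 = 0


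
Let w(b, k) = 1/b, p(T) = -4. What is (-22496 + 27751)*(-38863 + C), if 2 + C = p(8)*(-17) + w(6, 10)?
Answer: -1223264155/6 ≈ -2.0388e+8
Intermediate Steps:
C = 397/6 (C = -2 + (-4*(-17) + 1/6) = -2 + (68 + ⅙) = -2 + 409/6 = 397/6 ≈ 66.167)
(-22496 + 27751)*(-38863 + C) = (-22496 + 27751)*(-38863 + 397/6) = 5255*(-232781/6) = -1223264155/6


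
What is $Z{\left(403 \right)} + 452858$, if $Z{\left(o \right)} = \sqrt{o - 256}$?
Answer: $452858 + 7 \sqrt{3} \approx 4.5287 \cdot 10^{5}$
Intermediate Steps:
$Z{\left(o \right)} = \sqrt{-256 + o}$
$Z{\left(403 \right)} + 452858 = \sqrt{-256 + 403} + 452858 = \sqrt{147} + 452858 = 7 \sqrt{3} + 452858 = 452858 + 7 \sqrt{3}$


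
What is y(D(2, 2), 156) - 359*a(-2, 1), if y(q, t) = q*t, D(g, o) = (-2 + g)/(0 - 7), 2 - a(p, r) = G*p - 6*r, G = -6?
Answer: 1436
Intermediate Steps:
a(p, r) = 2 + 6*p + 6*r (a(p, r) = 2 - (-6*p - 6*r) = 2 + (6*p + 6*r) = 2 + 6*p + 6*r)
D(g, o) = 2/7 - g/7 (D(g, o) = (-2 + g)/(-7) = (-2 + g)*(-⅐) = 2/7 - g/7)
y(D(2, 2), 156) - 359*a(-2, 1) = (2/7 - ⅐*2)*156 - 359*(2 + 6*(-2) + 6*1) = (2/7 - 2/7)*156 - 359*(2 - 12 + 6) = 0*156 - 359*(-4) = 0 + 1436 = 1436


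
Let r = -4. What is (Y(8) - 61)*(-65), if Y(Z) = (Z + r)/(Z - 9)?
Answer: 4225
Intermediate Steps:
Y(Z) = (-4 + Z)/(-9 + Z) (Y(Z) = (Z - 4)/(Z - 9) = (-4 + Z)/(-9 + Z))
(Y(8) - 61)*(-65) = ((-4 + 8)/(-9 + 8) - 61)*(-65) = (4/(-1) - 61)*(-65) = (-1*4 - 61)*(-65) = (-4 - 61)*(-65) = -65*(-65) = 4225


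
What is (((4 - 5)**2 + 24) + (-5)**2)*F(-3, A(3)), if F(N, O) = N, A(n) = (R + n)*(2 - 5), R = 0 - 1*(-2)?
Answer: -150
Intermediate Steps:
R = 2 (R = 0 + 2 = 2)
A(n) = -6 - 3*n (A(n) = (2 + n)*(2 - 5) = (2 + n)*(-3) = -6 - 3*n)
(((4 - 5)**2 + 24) + (-5)**2)*F(-3, A(3)) = (((4 - 5)**2 + 24) + (-5)**2)*(-3) = (((-1)**2 + 24) + 25)*(-3) = ((1 + 24) + 25)*(-3) = (25 + 25)*(-3) = 50*(-3) = -150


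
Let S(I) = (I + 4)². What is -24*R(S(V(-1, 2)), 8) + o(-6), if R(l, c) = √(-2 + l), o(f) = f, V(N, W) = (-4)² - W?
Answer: -6 - 24*√322 ≈ -436.66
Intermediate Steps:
V(N, W) = 16 - W
S(I) = (4 + I)²
-24*R(S(V(-1, 2)), 8) + o(-6) = -24*√(-2 + (4 + (16 - 1*2))²) - 6 = -24*√(-2 + (4 + (16 - 2))²) - 6 = -24*√(-2 + (4 + 14)²) - 6 = -24*√(-2 + 18²) - 6 = -24*√(-2 + 324) - 6 = -24*√322 - 6 = -6 - 24*√322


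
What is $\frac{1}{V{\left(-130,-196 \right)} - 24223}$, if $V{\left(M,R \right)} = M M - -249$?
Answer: $- \frac{1}{7074} \approx -0.00014136$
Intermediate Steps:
$V{\left(M,R \right)} = 249 + M^{2}$ ($V{\left(M,R \right)} = M^{2} + 249 = 249 + M^{2}$)
$\frac{1}{V{\left(-130,-196 \right)} - 24223} = \frac{1}{\left(249 + \left(-130\right)^{2}\right) - 24223} = \frac{1}{\left(249 + 16900\right) - 24223} = \frac{1}{17149 - 24223} = \frac{1}{-7074} = - \frac{1}{7074}$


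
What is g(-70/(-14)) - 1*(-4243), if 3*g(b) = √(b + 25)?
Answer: 4243 + √30/3 ≈ 4244.8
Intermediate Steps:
g(b) = √(25 + b)/3 (g(b) = √(b + 25)/3 = √(25 + b)/3)
g(-70/(-14)) - 1*(-4243) = √(25 - 70/(-14))/3 - 1*(-4243) = √(25 - 70*(-1/14))/3 + 4243 = √(25 + 5)/3 + 4243 = √30/3 + 4243 = 4243 + √30/3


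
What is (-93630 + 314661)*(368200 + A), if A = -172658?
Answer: 43220843802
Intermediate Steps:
(-93630 + 314661)*(368200 + A) = (-93630 + 314661)*(368200 - 172658) = 221031*195542 = 43220843802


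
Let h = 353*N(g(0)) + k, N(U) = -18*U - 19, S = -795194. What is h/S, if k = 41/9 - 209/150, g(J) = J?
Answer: 3016727/357837300 ≈ 0.0084304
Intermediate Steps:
k = 1423/450 (k = 41*(1/9) - 209*1/150 = 41/9 - 209/150 = 1423/450 ≈ 3.1622)
N(U) = -19 - 18*U
h = -3016727/450 (h = 353*(-19 - 18*0) + 1423/450 = 353*(-19 + 0) + 1423/450 = 353*(-19) + 1423/450 = -6707 + 1423/450 = -3016727/450 ≈ -6703.8)
h/S = -3016727/450/(-795194) = -3016727/450*(-1/795194) = 3016727/357837300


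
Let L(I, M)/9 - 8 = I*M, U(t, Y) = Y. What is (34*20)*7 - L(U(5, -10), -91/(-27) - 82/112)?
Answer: 413737/84 ≈ 4925.4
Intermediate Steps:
L(I, M) = 72 + 9*I*M (L(I, M) = 72 + 9*(I*M) = 72 + 9*I*M)
(34*20)*7 - L(U(5, -10), -91/(-27) - 82/112) = (34*20)*7 - (72 + 9*(-10)*(-91/(-27) - 82/112)) = 680*7 - (72 + 9*(-10)*(-91*(-1/27) - 82*1/112)) = 4760 - (72 + 9*(-10)*(91/27 - 41/56)) = 4760 - (72 + 9*(-10)*(3989/1512)) = 4760 - (72 - 19945/84) = 4760 - 1*(-13897/84) = 4760 + 13897/84 = 413737/84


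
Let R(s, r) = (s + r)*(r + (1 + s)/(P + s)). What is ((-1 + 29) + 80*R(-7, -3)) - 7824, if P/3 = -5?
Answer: -61756/11 ≈ -5614.2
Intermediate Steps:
P = -15 (P = 3*(-5) = -15)
R(s, r) = (r + s)*(r + (1 + s)/(-15 + s)) (R(s, r) = (s + r)*(r + (1 + s)/(-15 + s)) = (r + s)*(r + (1 + s)/(-15 + s)))
((-1 + 29) + 80*R(-7, -3)) - 7824 = ((-1 + 29) + 80*((-3 - 7 + (-7)² - 15*(-3)² - 3*(-7)² - 7*(-3)² - 14*(-3)*(-7))/(-15 - 7))) - 7824 = (28 + 80*((-3 - 7 + 49 - 15*9 - 3*49 - 7*9 - 294)/(-22))) - 7824 = (28 + 80*(-(-3 - 7 + 49 - 135 - 147 - 63 - 294)/22)) - 7824 = (28 + 80*(-1/22*(-600))) - 7824 = (28 + 80*(300/11)) - 7824 = (28 + 24000/11) - 7824 = 24308/11 - 7824 = -61756/11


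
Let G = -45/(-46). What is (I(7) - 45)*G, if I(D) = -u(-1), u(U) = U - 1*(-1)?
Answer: -2025/46 ≈ -44.022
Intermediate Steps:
u(U) = 1 + U (u(U) = U + 1 = 1 + U)
G = 45/46 (G = -45*(-1/46) = 45/46 ≈ 0.97826)
I(D) = 0 (I(D) = -(1 - 1) = -1*0 = 0)
(I(7) - 45)*G = (0 - 45)*(45/46) = -45*45/46 = -2025/46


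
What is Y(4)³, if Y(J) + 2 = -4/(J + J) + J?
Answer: 27/8 ≈ 3.3750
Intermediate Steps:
Y(J) = -2 + J - 2/J (Y(J) = -2 + (-4/(J + J) + J) = -2 + (-4*1/(2*J) + J) = -2 + (-2/J + J) = -2 + (J - 2/J) = -2 + J - 2/J)
Y(4)³ = (-2 + 4 - 2/4)³ = (-2 + 4 - 2*¼)³ = (-2 + 4 - ½)³ = (3/2)³ = 27/8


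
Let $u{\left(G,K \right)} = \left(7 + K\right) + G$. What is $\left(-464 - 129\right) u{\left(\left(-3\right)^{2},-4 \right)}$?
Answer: $-7116$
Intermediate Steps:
$u{\left(G,K \right)} = 7 + G + K$
$\left(-464 - 129\right) u{\left(\left(-3\right)^{2},-4 \right)} = \left(-464 - 129\right) \left(7 + \left(-3\right)^{2} - 4\right) = - 593 \left(7 + 9 - 4\right) = \left(-593\right) 12 = -7116$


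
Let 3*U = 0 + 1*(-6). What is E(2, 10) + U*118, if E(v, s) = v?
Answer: -234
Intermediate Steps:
U = -2 (U = (0 + 1*(-6))/3 = (0 - 6)/3 = (⅓)*(-6) = -2)
E(2, 10) + U*118 = 2 - 2*118 = 2 - 236 = -234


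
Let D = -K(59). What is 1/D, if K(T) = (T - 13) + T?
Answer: -1/105 ≈ -0.0095238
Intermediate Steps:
K(T) = -13 + 2*T (K(T) = (-13 + T) + T = -13 + 2*T)
D = -105 (D = -(-13 + 2*59) = -(-13 + 118) = -1*105 = -105)
1/D = 1/(-105) = -1/105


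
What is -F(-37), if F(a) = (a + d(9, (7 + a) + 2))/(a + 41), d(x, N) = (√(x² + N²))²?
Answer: -207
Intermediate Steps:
d(x, N) = N² + x² (d(x, N) = (√(N² + x²))² = N² + x²)
F(a) = (81 + a + (9 + a)²)/(41 + a) (F(a) = (a + (((7 + a) + 2)² + 9²))/(a + 41) = (a + ((9 + a)² + 81))/(41 + a) = (a + (81 + (9 + a)²))/(41 + a) = (81 + a + (9 + a)²)/(41 + a))
-F(-37) = -(81 - 37 + (9 - 37)²)/(41 - 37) = -(81 - 37 + (-28)²)/4 = -(81 - 37 + 784)/4 = -828/4 = -1*207 = -207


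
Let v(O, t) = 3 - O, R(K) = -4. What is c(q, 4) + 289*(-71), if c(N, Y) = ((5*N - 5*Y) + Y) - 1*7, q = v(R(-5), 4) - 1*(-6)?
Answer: -20477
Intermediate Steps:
q = 13 (q = (3 - 1*(-4)) - 1*(-6) = (3 + 4) + 6 = 7 + 6 = 13)
c(N, Y) = -7 - 4*Y + 5*N (c(N, Y) = ((-5*Y + 5*N) + Y) - 7 = (-4*Y + 5*N) - 7 = -7 - 4*Y + 5*N)
c(q, 4) + 289*(-71) = (-7 - 4*4 + 5*13) + 289*(-71) = (-7 - 16 + 65) - 20519 = 42 - 20519 = -20477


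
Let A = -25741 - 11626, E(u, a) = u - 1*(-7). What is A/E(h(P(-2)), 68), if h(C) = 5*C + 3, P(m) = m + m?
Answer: 37367/10 ≈ 3736.7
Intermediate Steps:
P(m) = 2*m
h(C) = 3 + 5*C
E(u, a) = 7 + u (E(u, a) = u + 7 = 7 + u)
A = -37367
A/E(h(P(-2)), 68) = -37367/(7 + (3 + 5*(2*(-2)))) = -37367/(7 + (3 + 5*(-4))) = -37367/(7 + (3 - 20)) = -37367/(7 - 17) = -37367/(-10) = -37367*(-⅒) = 37367/10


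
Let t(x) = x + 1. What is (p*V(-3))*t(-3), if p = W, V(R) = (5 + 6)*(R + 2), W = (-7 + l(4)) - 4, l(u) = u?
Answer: -154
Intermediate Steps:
t(x) = 1 + x
W = -7 (W = (-7 + 4) - 4 = -3 - 4 = -7)
V(R) = 22 + 11*R (V(R) = 11*(2 + R) = 22 + 11*R)
p = -7
(p*V(-3))*t(-3) = (-7*(22 + 11*(-3)))*(1 - 3) = -7*(22 - 33)*(-2) = -7*(-11)*(-2) = 77*(-2) = -154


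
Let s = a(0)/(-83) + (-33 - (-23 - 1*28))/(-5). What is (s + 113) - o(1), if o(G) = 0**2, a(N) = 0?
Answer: 547/5 ≈ 109.40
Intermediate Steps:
o(G) = 0
s = -18/5 (s = 0/(-83) + (-33 - (-23 - 1*28))/(-5) = 0*(-1/83) + (-33 - (-23 - 28))*(-1/5) = 0 + (-33 - 1*(-51))*(-1/5) = 0 + (-33 + 51)*(-1/5) = 0 + 18*(-1/5) = 0 - 18/5 = -18/5 ≈ -3.6000)
(s + 113) - o(1) = (-18/5 + 113) - 1*0 = 547/5 + 0 = 547/5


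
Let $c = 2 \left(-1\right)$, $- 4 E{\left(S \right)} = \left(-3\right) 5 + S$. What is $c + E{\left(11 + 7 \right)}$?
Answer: $- \frac{11}{4} \approx -2.75$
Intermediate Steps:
$E{\left(S \right)} = \frac{15}{4} - \frac{S}{4}$ ($E{\left(S \right)} = - \frac{\left(-3\right) 5 + S}{4} = - \frac{-15 + S}{4} = \frac{15}{4} - \frac{S}{4}$)
$c = -2$
$c + E{\left(11 + 7 \right)} = -2 + \left(\frac{15}{4} - \frac{11 + 7}{4}\right) = -2 + \left(\frac{15}{4} - \frac{9}{2}\right) = -2 - \frac{3}{4} = - \frac{11}{4}$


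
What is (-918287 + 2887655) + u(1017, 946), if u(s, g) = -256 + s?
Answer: 1970129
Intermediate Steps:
(-918287 + 2887655) + u(1017, 946) = (-918287 + 2887655) + (-256 + 1017) = 1969368 + 761 = 1970129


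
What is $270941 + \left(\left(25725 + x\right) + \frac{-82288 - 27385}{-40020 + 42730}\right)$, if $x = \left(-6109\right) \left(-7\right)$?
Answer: $\frac{919742917}{2710} \approx 3.3939 \cdot 10^{5}$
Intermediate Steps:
$x = 42763$
$270941 + \left(\left(25725 + x\right) + \frac{-82288 - 27385}{-40020 + 42730}\right) = 270941 + \left(\left(25725 + 42763\right) + \frac{-82288 - 27385}{-40020 + 42730}\right) = 270941 + \left(68488 - \frac{109673}{2710}\right) = 270941 + \frac{185492807}{2710} = \frac{919742917}{2710}$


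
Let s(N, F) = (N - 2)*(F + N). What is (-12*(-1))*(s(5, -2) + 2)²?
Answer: 1452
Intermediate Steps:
s(N, F) = (-2 + N)*(F + N)
(-12*(-1))*(s(5, -2) + 2)² = (-12*(-1))*((5² - 2*(-2) - 2*5 - 2*5) + 2)² = 12*((25 + 4 - 10 - 10) + 2)² = 12*(9 + 2)² = 12*11² = 12*121 = 1452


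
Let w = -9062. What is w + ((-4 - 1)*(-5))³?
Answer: 6563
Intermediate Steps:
w + ((-4 - 1)*(-5))³ = -9062 + ((-4 - 1)*(-5))³ = -9062 + (-5*(-5))³ = -9062 + 25³ = -9062 + 15625 = 6563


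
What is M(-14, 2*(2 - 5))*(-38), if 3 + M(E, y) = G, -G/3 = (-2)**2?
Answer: 570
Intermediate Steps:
G = -12 (G = -3*(-2)**2 = -3*4 = -12)
M(E, y) = -15 (M(E, y) = -3 - 12 = -15)
M(-14, 2*(2 - 5))*(-38) = -15*(-38) = 570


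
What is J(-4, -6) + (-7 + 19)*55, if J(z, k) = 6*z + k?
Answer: 630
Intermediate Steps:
J(z, k) = k + 6*z
J(-4, -6) + (-7 + 19)*55 = (-6 + 6*(-4)) + (-7 + 19)*55 = (-6 - 24) + 12*55 = -30 + 660 = 630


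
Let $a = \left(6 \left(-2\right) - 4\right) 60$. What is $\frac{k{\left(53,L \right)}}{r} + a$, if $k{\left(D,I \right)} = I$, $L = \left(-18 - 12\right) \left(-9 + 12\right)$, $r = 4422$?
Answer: $- \frac{707535}{737} \approx -960.02$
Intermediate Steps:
$a = -960$ ($a = \left(-12 - 4\right) 60 = \left(-16\right) 60 = -960$)
$L = -90$ ($L = \left(-30\right) 3 = -90$)
$\frac{k{\left(53,L \right)}}{r} + a = - \frac{90}{4422} - 960 = \left(-90\right) \frac{1}{4422} - 960 = - \frac{15}{737} - 960 = - \frac{707535}{737}$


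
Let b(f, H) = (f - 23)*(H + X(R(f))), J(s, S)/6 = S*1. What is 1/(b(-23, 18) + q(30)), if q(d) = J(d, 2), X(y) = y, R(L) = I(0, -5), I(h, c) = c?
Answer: -1/586 ≈ -0.0017065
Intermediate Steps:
R(L) = -5
J(s, S) = 6*S (J(s, S) = 6*(S*1) = 6*S)
b(f, H) = (-23 + f)*(-5 + H) (b(f, H) = (f - 23)*(H - 5) = (-23 + f)*(-5 + H))
q(d) = 12 (q(d) = 6*2 = 12)
1/(b(-23, 18) + q(30)) = 1/((115 - 23*18 - 5*(-23) + 18*(-23)) + 12) = 1/((115 - 414 + 115 - 414) + 12) = 1/(-598 + 12) = 1/(-586) = -1/586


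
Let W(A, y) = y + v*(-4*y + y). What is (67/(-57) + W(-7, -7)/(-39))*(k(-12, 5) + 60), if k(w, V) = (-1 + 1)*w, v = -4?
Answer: 1320/19 ≈ 69.474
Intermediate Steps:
k(w, V) = 0 (k(w, V) = 0*w = 0)
W(A, y) = 13*y (W(A, y) = y - 4*(-4*y + y) = y - (-12)*y = y + 12*y = 13*y)
(67/(-57) + W(-7, -7)/(-39))*(k(-12, 5) + 60) = (67/(-57) + (13*(-7))/(-39))*(0 + 60) = (67*(-1/57) - 91*(-1/39))*60 = (-67/57 + 7/3)*60 = (22/19)*60 = 1320/19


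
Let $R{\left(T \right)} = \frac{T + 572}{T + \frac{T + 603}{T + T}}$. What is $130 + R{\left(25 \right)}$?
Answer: $\frac{45665}{313} \approx 145.89$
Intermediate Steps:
$R{\left(T \right)} = \frac{572 + T}{T + \frac{603 + T}{2 T}}$
$130 + R{\left(25 \right)} = 130 + 2 \cdot 25 \frac{1}{603 + 25 + 2 \cdot 25^{2}} \left(572 + 25\right) = 130 + 2 \cdot 25 \frac{1}{603 + 25 + 2 \cdot 625} \cdot 597 = 130 + 2 \cdot 25 \frac{1}{603 + 25 + 1250} \cdot 597 = 130 + 2 \cdot 25 \cdot \frac{1}{1878} \cdot 597 = 130 + \frac{4975}{313} = \frac{45665}{313}$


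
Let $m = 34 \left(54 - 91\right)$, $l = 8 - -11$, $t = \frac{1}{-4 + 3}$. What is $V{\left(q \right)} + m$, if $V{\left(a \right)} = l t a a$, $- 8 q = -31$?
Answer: $- \frac{98771}{64} \approx -1543.3$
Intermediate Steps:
$t = -1$ ($t = \frac{1}{-1} = -1$)
$q = \frac{31}{8}$ ($q = \left(- \frac{1}{8}\right) \left(-31\right) = \frac{31}{8} \approx 3.875$)
$l = 19$ ($l = 8 + 11 = 19$)
$V{\left(a \right)} = - 19 a^{2}$ ($V{\left(a \right)} = 19 - a a = 19 \left(- a^{2}\right) = - 19 a^{2}$)
$m = -1258$ ($m = 34 \left(-37\right) = -1258$)
$V{\left(q \right)} + m = - 19 \left(\frac{31}{8}\right)^{2} - 1258 = \left(-19\right) \frac{961}{64} - 1258 = - \frac{18259}{64} - 1258 = - \frac{98771}{64}$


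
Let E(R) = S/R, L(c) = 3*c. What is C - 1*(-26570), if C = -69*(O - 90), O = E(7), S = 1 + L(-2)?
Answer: 229805/7 ≈ 32829.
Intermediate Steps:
S = -5 (S = 1 + 3*(-2) = 1 - 6 = -5)
E(R) = -5/R
O = -5/7 ≈ -0.71429
C = 43815/7 (C = -69*(-5/7 - 90) = -69*(-635/7) = 43815/7 ≈ 6259.3)
C - 1*(-26570) = 43815/7 - 1*(-26570) = 43815/7 + 26570 = 229805/7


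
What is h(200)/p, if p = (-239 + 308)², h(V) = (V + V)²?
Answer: 160000/4761 ≈ 33.606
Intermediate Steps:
h(V) = 4*V² (h(V) = (2*V)² = 4*V²)
p = 4761 (p = 69² = 4761)
h(200)/p = (4*200²)/4761 = (4*40000)*(1/4761) = 160000*(1/4761) = 160000/4761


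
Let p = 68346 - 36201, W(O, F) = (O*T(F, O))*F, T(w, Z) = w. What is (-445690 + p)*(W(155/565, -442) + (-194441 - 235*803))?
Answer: 15400090753630/113 ≈ 1.3628e+11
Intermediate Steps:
W(O, F) = O*F² (W(O, F) = (O*F)*F = (F*O)*F = O*F²)
p = 32145
(-445690 + p)*(W(155/565, -442) + (-194441 - 235*803)) = (-445690 + 32145)*((155/565)*(-442)² + (-194441 - 235*803)) = -413545*((155*(1/565))*195364 + (-194441 - 1*188705)) = -413545*((31/113)*195364 + (-194441 - 188705)) = -413545*(6056284/113 - 383146) = -413545*(-37239214/113) = 15400090753630/113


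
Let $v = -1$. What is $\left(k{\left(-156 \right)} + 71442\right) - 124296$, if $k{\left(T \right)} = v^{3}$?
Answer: $-52855$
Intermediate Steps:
$k{\left(T \right)} = -1$ ($k{\left(T \right)} = \left(-1\right)^{3} = -1$)
$\left(k{\left(-156 \right)} + 71442\right) - 124296 = \left(-1 + 71442\right) - 124296 = 71441 - 124296 = -52855$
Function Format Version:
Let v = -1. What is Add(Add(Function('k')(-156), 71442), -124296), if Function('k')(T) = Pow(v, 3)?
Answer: -52855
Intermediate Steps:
Function('k')(T) = -1 (Function('k')(T) = Pow(-1, 3) = -1)
Add(Add(Function('k')(-156), 71442), -124296) = Add(Add(-1, 71442), -124296) = Add(71441, -124296) = -52855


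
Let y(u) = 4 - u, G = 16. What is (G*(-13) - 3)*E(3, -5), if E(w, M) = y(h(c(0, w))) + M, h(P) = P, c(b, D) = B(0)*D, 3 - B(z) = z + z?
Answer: 2110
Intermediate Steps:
B(z) = 3 - 2*z (B(z) = 3 - (z + z) = 3 - 2*z)
c(b, D) = 3*D (c(b, D) = (3 - 2*0)*D = (3 + 0)*D = 3*D)
E(w, M) = 4 + M - 3*w (E(w, M) = (4 - 3*w) + M = 4 + M - 3*w)
(G*(-13) - 3)*E(3, -5) = (16*(-13) - 3)*(4 - 5 - 3*3) = (-208 - 3)*(4 - 5 - 9) = -211*(-10) = 2110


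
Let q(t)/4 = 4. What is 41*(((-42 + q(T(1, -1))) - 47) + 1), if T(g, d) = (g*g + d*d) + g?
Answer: -2952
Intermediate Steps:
T(g, d) = g + d² + g² (T(g, d) = (g² + d²) + g = (d² + g²) + g = g + d² + g²)
q(t) = 16 (q(t) = 4*4 = 16)
41*(((-42 + q(T(1, -1))) - 47) + 1) = 41*(((-42 + 16) - 47) + 1) = 41*((-26 - 47) + 1) = 41*(-73 + 1) = 41*(-72) = -2952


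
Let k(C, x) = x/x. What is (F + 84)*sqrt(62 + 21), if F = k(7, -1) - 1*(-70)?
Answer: 155*sqrt(83) ≈ 1412.1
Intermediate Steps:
k(C, x) = 1
F = 71 (F = 1 - 1*(-70) = 1 + 70 = 71)
(F + 84)*sqrt(62 + 21) = (71 + 84)*sqrt(62 + 21) = 155*sqrt(83)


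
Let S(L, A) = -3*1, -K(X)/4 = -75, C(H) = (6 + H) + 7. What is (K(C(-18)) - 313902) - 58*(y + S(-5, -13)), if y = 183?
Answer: -324042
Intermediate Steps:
C(H) = 13 + H
K(X) = 300 (K(X) = -4*(-75) = 300)
S(L, A) = -3
(K(C(-18)) - 313902) - 58*(y + S(-5, -13)) = (300 - 313902) - 58*(183 - 3) = -313602 - 58*180 = -313602 - 10440 = -324042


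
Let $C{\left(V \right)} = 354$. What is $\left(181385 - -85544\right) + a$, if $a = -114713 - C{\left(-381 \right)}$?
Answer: $151862$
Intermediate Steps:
$a = -115067$ ($a = -114713 - 354 = -115067$)
$\left(181385 - -85544\right) + a = \left(181385 - -85544\right) - 115067 = \left(181385 + 85544\right) - 115067 = 266929 - 115067 = 151862$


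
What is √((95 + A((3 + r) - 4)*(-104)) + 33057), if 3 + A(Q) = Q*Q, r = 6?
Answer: 4*√1929 ≈ 175.68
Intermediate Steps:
A(Q) = -3 + Q² (A(Q) = -3 + Q*Q = -3 + Q²)
√((95 + A((3 + r) - 4)*(-104)) + 33057) = √((95 + (-3 + ((3 + 6) - 4)²)*(-104)) + 33057) = √((95 + (-3 + (9 - 4)²)*(-104)) + 33057) = √((95 + (-3 + 5²)*(-104)) + 33057) = √((95 + (-3 + 25)*(-104)) + 33057) = √((95 + 22*(-104)) + 33057) = √((95 - 2288) + 33057) = √(-2193 + 33057) = √30864 = 4*√1929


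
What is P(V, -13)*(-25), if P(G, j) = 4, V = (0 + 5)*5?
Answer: -100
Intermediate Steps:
V = 25 (V = 5*5 = 25)
P(V, -13)*(-25) = 4*(-25) = -100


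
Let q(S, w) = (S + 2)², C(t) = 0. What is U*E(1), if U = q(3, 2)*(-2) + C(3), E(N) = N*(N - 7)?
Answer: 300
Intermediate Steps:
E(N) = N*(-7 + N)
q(S, w) = (2 + S)²
U = -50 (U = (2 + 3)²*(-2) + 0 = 5²*(-2) + 0 = 25*(-2) + 0 = -50 + 0 = -50)
U*E(1) = -50*(-7 + 1) = -50*(-6) = 300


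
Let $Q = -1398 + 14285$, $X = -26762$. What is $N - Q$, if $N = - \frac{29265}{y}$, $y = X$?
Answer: $- \frac{344852629}{26762} \approx -12886.0$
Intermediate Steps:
$y = -26762$
$N = \frac{29265}{26762}$ ($N = - \frac{29265}{-26762} = \left(-29265\right) \left(- \frac{1}{26762}\right) = \frac{29265}{26762} \approx 1.0935$)
$Q = 12887$
$N - Q = \frac{29265}{26762} - 12887 = - \frac{344852629}{26762}$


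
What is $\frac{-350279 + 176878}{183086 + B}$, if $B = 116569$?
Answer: $- \frac{173401}{299655} \approx -0.57867$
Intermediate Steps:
$\frac{-350279 + 176878}{183086 + B} = \frac{-350279 + 176878}{183086 + 116569} = - \frac{173401}{299655}$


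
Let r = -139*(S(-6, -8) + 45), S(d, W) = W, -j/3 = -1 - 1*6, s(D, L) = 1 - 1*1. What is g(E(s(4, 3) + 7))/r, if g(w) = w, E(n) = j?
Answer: -21/5143 ≈ -0.0040832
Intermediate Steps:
s(D, L) = 0 (s(D, L) = 1 - 1 = 0)
j = 21 (j = -3*(-1 - 1*6) = -3*(-1 - 6) = -3*(-7) = 21)
E(n) = 21
r = -5143 (r = -139*(-8 + 45) = -139*37 = -5143)
g(E(s(4, 3) + 7))/r = 21/(-5143) = 21*(-1/5143) = -21/5143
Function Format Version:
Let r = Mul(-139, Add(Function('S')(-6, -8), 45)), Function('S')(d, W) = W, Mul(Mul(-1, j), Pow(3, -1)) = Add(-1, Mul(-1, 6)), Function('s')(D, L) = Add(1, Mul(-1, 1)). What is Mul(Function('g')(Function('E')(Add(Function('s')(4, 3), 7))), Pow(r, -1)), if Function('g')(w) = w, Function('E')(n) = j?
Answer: Rational(-21, 5143) ≈ -0.0040832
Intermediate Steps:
Function('s')(D, L) = 0 (Function('s')(D, L) = Add(1, -1) = 0)
j = 21 (j = Mul(-3, Add(-1, Mul(-1, 6))) = Mul(-3, Add(-1, -6)) = Mul(-3, -7) = 21)
Function('E')(n) = 21
r = -5143 (r = Mul(-139, Add(-8, 45)) = Mul(-139, 37) = -5143)
Mul(Function('g')(Function('E')(Add(Function('s')(4, 3), 7))), Pow(r, -1)) = Mul(21, Pow(-5143, -1)) = Mul(21, Rational(-1, 5143)) = Rational(-21, 5143)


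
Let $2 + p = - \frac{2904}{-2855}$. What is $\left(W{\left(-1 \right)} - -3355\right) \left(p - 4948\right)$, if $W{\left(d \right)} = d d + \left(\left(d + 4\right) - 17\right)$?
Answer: $- \frac{47220274332}{2855} \approx -1.654 \cdot 10^{7}$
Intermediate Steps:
$p = - \frac{2806}{2855}$ ($p = -2 - \frac{2904}{-2855} = -2 - - \frac{2904}{2855} = -2 + \frac{2904}{2855} = - \frac{2806}{2855} \approx -0.98284$)
$W{\left(d \right)} = -13 + d + d^{2}$ ($W{\left(d \right)} = d^{2} + \left(\left(4 + d\right) - 17\right) = d^{2} + \left(-13 + d\right) = -13 + d + d^{2}$)
$\left(W{\left(-1 \right)} - -3355\right) \left(p - 4948\right) = \left(\left(-13 - 1 + \left(-1\right)^{2}\right) - -3355\right) \left(- \frac{2806}{2855} - 4948\right) = \left(\left(-13 - 1 + 1\right) + 3355\right) \left(- \frac{14129346}{2855}\right) = \left(-13 + 3355\right) \left(- \frac{14129346}{2855}\right) = 3342 \left(- \frac{14129346}{2855}\right) = - \frac{47220274332}{2855}$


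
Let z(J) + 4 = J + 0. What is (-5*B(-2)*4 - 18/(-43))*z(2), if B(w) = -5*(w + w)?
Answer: 34364/43 ≈ 799.16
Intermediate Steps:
B(w) = -10*w
z(J) = -4 + J (z(J) = -4 + (J + 0) = -4 + J)
(-5*B(-2)*4 - 18/(-43))*z(2) = (-(-50)*(-2)*4 - 18/(-43))*(-4 + 2) = (-5*20*4 - 18*(-1/43))*(-2) = (-100*4 + 18/43)*(-2) = (-400 + 18/43)*(-2) = -17182/43*(-2) = 34364/43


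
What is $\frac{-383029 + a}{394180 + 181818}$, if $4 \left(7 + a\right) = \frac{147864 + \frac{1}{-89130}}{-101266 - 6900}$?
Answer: $- \frac{14771161568001839}{22212408049635360} \approx -0.665$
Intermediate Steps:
$a = - \frac{283122514559}{38563342320}$ ($a = -7 + \frac{\left(147864 + \frac{1}{-89130}\right) \frac{1}{-101266 - 6900}}{4} = -7 + \frac{\left(147864 - \frac{1}{89130}\right) \frac{1}{-108166}}{4} = -7 + \frac{\frac{13179118319}{89130} \left(- \frac{1}{108166}\right)}{4} = -7 + \frac{1}{4} \left(- \frac{13179118319}{9640835580}\right) = -7 - \frac{13179118319}{38563342320} = - \frac{283122514559}{38563342320} \approx -7.3418$)
$\frac{-383029 + a}{394180 + 181818} = \frac{-383029 - \frac{283122514559}{38563342320}}{394180 + 181818} = - \frac{14771161568001839}{38563342320 \cdot 575998} = \left(- \frac{14771161568001839}{38563342320}\right) \frac{1}{575998} = - \frac{14771161568001839}{22212408049635360}$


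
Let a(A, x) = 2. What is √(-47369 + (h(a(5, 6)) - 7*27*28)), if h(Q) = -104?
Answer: I*√52765 ≈ 229.71*I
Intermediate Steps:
√(-47369 + (h(a(5, 6)) - 7*27*28)) = √(-47369 + (-104 - 7*27*28)) = √(-47369 + (-104 - 189*28)) = √(-47369 + (-104 - 1*5292)) = √(-47369 + (-104 - 5292)) = √(-47369 - 5396) = √(-52765) = I*√52765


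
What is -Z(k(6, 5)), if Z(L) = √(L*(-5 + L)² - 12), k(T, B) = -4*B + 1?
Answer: -2*I*√2739 ≈ -104.67*I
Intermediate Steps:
k(T, B) = 1 - 4*B
Z(L) = √(-12 + L*(-5 + L)²)
-Z(k(6, 5)) = -√(-12 + (1 - 4*5)*(-5 + (1 - 4*5))²) = -√(-12 + (1 - 20)*(-5 + (1 - 20))²) = -√(-12 - 19*(-5 - 19)²) = -√(-12 - 19*(-24)²) = -√(-12 - 19*576) = -√(-12 - 10944) = -√(-10956) = -2*I*√2739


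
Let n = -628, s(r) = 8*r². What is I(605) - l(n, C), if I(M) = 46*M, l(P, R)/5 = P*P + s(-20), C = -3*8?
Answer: -1960090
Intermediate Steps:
C = -24
l(P, R) = 16000 + 5*P² (l(P, R) = 5*(P*P + 8*(-20)²) = 5*(P² + 8*400) = 5*(P² + 3200) = 5*(3200 + P²) = 16000 + 5*P²)
I(605) - l(n, C) = 46*605 - (16000 + 5*(-628)²) = 27830 - (16000 + 5*394384) = 27830 - (16000 + 1971920) = 27830 - 1*1987920 = 27830 - 1987920 = -1960090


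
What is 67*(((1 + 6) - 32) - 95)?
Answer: -8040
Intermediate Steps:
67*(((1 + 6) - 32) - 95) = 67*((7 - 32) - 95) = 67*(-25 - 95) = 67*(-120) = -8040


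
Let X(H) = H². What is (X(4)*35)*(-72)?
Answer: -40320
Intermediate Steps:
(X(4)*35)*(-72) = (4²*35)*(-72) = (16*35)*(-72) = 560*(-72) = -40320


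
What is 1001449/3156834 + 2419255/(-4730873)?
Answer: -2899458403693/14934580736082 ≈ -0.19414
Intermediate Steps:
1001449/3156834 + 2419255/(-4730873) = 1001449*(1/3156834) + 2419255*(-1/4730873) = 1001449/3156834 - 2419255/4730873 = -2899458403693/14934580736082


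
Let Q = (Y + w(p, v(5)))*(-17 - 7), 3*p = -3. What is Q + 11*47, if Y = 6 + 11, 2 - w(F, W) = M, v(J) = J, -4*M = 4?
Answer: 37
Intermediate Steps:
M = -1 (M = -¼*4 = -1)
p = -1 (p = (⅓)*(-3) = -1)
w(F, W) = 3 (w(F, W) = 2 - 1*(-1) = 2 + 1 = 3)
Y = 17
Q = -480 (Q = (17 + 3)*(-17 - 7) = 20*(-24) = -480)
Q + 11*47 = -480 + 11*47 = -480 + 517 = 37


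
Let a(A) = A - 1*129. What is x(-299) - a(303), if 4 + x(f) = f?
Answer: -477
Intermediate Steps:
a(A) = -129 + A (a(A) = A - 129 = -129 + A)
x(f) = -4 + f
x(-299) - a(303) = (-4 - 299) - (-129 + 303) = -303 - 1*174 = -303 - 174 = -477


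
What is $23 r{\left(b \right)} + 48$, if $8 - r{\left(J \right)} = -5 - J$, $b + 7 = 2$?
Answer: $232$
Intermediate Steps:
$b = -5$ ($b = -7 + 2 = -5$)
$r{\left(J \right)} = 13 + J$ ($r{\left(J \right)} = 8 - \left(-5 - J\right) = 8 + \left(5 + J\right) = 13 + J$)
$23 r{\left(b \right)} + 48 = 23 \left(13 - 5\right) + 48 = 23 \cdot 8 + 48 = 184 + 48 = 232$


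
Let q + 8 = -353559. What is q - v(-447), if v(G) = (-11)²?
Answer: -353688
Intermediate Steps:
q = -353567 (q = -8 - 353559 = -353567)
v(G) = 121
q - v(-447) = -353567 - 1*121 = -353567 - 121 = -353688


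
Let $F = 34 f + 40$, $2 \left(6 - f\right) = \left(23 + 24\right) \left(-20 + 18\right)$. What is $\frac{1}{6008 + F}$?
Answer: $\frac{1}{7850} \approx 0.00012739$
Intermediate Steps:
$f = 53$ ($f = 6 - \frac{\left(23 + 24\right) \left(-20 + 18\right)}{2} = 6 - \frac{47 \left(-2\right)}{2} = 6 - -47 = 6 + 47 = 53$)
$F = 1842$ ($F = 34 \cdot 53 + 40 = 1802 + 40 = 1842$)
$\frac{1}{6008 + F} = \frac{1}{6008 + 1842} = \frac{1}{7850}$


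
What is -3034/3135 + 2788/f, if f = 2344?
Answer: 407171/1837110 ≈ 0.22164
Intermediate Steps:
-3034/3135 + 2788/f = -3034/3135 + 2788/2344 = -3034*1/3135 + 2788*(1/2344) = -3034/3135 + 697/586 = 407171/1837110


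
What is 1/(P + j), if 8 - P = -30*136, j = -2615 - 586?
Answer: 1/887 ≈ 0.0011274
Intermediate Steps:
j = -3201
P = 4088 (P = 8 - (-30)*136 = 8 - 1*(-4080) = 8 + 4080 = 4088)
1/(P + j) = 1/(4088 - 3201) = 1/887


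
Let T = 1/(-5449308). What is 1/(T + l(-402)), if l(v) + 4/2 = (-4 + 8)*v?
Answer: -5449308/8773385881 ≈ -0.00062112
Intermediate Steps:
T = -1/5449308 ≈ -1.8351e-7
l(v) = -2 + 4*v (l(v) = -2 + (-4 + 8)*v = -2 + 4*v)
1/(T + l(-402)) = 1/(-1/5449308 + (-2 + 4*(-402))) = 1/(-1/5449308 + (-2 - 1608)) = 1/(-1/5449308 - 1610) = 1/(-8773385881/5449308) = -5449308/8773385881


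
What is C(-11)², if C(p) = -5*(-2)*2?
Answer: 400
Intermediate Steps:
C(p) = 20 (C(p) = 10*2 = 20)
C(-11)² = 20² = 400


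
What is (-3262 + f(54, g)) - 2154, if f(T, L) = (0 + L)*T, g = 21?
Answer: -4282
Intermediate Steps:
f(T, L) = L*T
(-3262 + f(54, g)) - 2154 = (-3262 + 21*54) - 2154 = (-3262 + 1134) - 2154 = -2128 - 2154 = -4282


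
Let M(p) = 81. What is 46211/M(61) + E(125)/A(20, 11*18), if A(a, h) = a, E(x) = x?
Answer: 186869/324 ≈ 576.76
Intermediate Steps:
46211/M(61) + E(125)/A(20, 11*18) = 46211/81 + 125/20 = 46211*(1/81) + 125*(1/20) = 46211/81 + 25/4 = 186869/324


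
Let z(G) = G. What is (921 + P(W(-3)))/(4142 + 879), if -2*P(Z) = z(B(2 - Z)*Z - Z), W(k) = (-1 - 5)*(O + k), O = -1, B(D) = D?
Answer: 1197/5021 ≈ 0.23840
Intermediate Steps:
W(k) = 6 - 6*k (W(k) = (-1 - 5)*(-1 + k) = -6*(-1 + k) = 6 - 6*k)
P(Z) = Z/2 - Z*(2 - Z)/2 (P(Z) = -((2 - Z)*Z - Z)/2 = -(Z*(2 - Z) - Z)/2 = -(-Z + Z*(2 - Z))/2 = Z/2 - Z*(2 - Z)/2)
(921 + P(W(-3)))/(4142 + 879) = (921 + (6 - 6*(-3))*(-1 + (6 - 6*(-3)))/2)/(4142 + 879) = (921 + (6 + 18)*(-1 + (6 + 18))/2)/5021 = (921 + (½)*24*(-1 + 24))*(1/5021) = (921 + (½)*24*23)*(1/5021) = (921 + 276)*(1/5021) = 1197*(1/5021) = 1197/5021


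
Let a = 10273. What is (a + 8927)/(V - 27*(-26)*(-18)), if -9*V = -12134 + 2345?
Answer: -11520/6929 ≈ -1.6626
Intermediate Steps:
V = 3263/3 (V = -(-12134 + 2345)/9 = -⅑*(-9789) = 3263/3 ≈ 1087.7)
(a + 8927)/(V - 27*(-26)*(-18)) = (10273 + 8927)/(3263/3 - 27*(-26)*(-18)) = 19200/(3263/3 + 702*(-18)) = 19200/(3263/3 - 12636) = 19200/(-34645/3) = 19200*(-3/34645) = -11520/6929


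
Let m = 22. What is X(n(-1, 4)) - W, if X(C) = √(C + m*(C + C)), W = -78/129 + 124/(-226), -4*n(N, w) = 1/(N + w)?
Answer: 5604/4859 + I*√15/2 ≈ 1.1533 + 1.9365*I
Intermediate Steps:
n(N, w) = -1/(4*(N + w))
W = -5604/4859 (W = -78*1/129 + 124*(-1/226) = -26/43 - 62/113 = -5604/4859 ≈ -1.1533)
X(C) = 3*√5*√C (X(C) = √(C + 22*(C + C)) = √(C + 22*(2*C)) = √(C + 44*C) = √(45*C) = 3*√5*√C)
X(n(-1, 4)) - W = 3*√5*√(-1/(4*(-1) + 4*4)) - 1*(-5604/4859) = 3*√5*√(-1/(-4 + 16)) + 5604/4859 = 3*√5*√(-1/12) + 5604/4859 = 3*√5*(I*√3/6) + 5604/4859 = I*√15/2 + 5604/4859 = 5604/4859 + I*√15/2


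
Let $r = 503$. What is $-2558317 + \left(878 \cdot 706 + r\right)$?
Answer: $-1937946$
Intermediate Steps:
$-2558317 + \left(878 \cdot 706 + r\right) = -2558317 + \left(878 \cdot 706 + 503\right) = -2558317 + \left(619868 + 503\right) = -2558317 + 620371 = -1937946$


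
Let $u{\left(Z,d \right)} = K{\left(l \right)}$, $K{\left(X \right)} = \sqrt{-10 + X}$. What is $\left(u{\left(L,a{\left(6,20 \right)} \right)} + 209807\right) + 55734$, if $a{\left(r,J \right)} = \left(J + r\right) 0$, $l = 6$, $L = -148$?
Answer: $265541 + 2 i \approx 2.6554 \cdot 10^{5} + 2.0 i$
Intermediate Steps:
$a{\left(r,J \right)} = 0$
$u{\left(Z,d \right)} = 2 i$ ($u{\left(Z,d \right)} = \sqrt{-10 + 6} = \sqrt{-4} = 2 i$)
$\left(u{\left(L,a{\left(6,20 \right)} \right)} + 209807\right) + 55734 = \left(2 i + 209807\right) + 55734 = \left(209807 + 2 i\right) + 55734 = 265541 + 2 i$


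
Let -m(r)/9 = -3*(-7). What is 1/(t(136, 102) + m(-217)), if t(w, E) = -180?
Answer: -1/369 ≈ -0.0027100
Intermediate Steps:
m(r) = -189 (m(r) = -(-27)*(-7) = -9*21 = -189)
1/(t(136, 102) + m(-217)) = 1/(-180 - 189) = 1/(-369) = -1/369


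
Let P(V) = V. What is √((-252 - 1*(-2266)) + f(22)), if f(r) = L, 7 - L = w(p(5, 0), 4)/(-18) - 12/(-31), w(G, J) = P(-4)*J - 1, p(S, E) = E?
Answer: 5*√2794898/186 ≈ 44.941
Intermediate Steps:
w(G, J) = -1 - 4*J (w(G, J) = -4*J - 1 = -1 - 4*J)
L = 3163/558 (L = 7 - ((-1 - 4*4)/(-18) - 12/(-31)) = 7 - ((-1 - 16)*(-1/18) - 12*(-1/31)) = 7 - (-17*(-1/18) + 12/31) = 7 - (17/18 + 12/31) = 7 - 1*743/558 = 7 - 743/558 = 3163/558 ≈ 5.6685)
f(r) = 3163/558
√((-252 - 1*(-2266)) + f(22)) = √((-252 - 1*(-2266)) + 3163/558) = √((-252 + 2266) + 3163/558) = √(2014 + 3163/558) = √(1126975/558) = 5*√2794898/186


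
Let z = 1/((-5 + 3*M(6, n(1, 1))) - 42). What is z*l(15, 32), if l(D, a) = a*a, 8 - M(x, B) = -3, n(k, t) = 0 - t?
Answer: -512/7 ≈ -73.143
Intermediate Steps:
n(k, t) = -t
M(x, B) = 11 (M(x, B) = 8 - 1*(-3) = 8 + 3 = 11)
l(D, a) = a²
z = -1/14 (z = 1/((-5 + 3*11) - 42) = 1/((-5 + 33) - 42) = 1/(28 - 42) = 1/(-14) = -1/14 ≈ -0.071429)
z*l(15, 32) = -1/14*32² = -1/14*1024 = -512/7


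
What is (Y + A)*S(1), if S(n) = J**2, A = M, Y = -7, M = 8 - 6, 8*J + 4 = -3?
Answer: -245/64 ≈ -3.8281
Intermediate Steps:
J = -7/8 (J = -1/2 + (1/8)*(-3) = -1/2 - 3/8 = -7/8 ≈ -0.87500)
M = 2
A = 2
S(n) = 49/64 (S(n) = (-7/8)**2 = 49/64)
(Y + A)*S(1) = (-7 + 2)*(49/64) = -5*49/64 = -245/64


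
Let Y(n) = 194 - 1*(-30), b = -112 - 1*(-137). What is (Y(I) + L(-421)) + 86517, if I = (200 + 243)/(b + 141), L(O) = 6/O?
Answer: 36517955/421 ≈ 86741.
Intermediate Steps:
b = 25 (b = -112 + 137 = 25)
I = 443/166 (I = (200 + 243)/(25 + 141) = 443/166 ≈ 2.6687)
Y(n) = 224 (Y(n) = 194 + 30 = 224)
(Y(I) + L(-421)) + 86517 = (224 + 6/(-421)) + 86517 = (224 + 6*(-1/421)) + 86517 = (224 - 6/421) + 86517 = 94298/421 + 86517 = 36517955/421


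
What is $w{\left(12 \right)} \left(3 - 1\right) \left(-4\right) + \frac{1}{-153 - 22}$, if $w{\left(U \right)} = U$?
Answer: $- \frac{16801}{175} \approx -96.006$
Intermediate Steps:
$w{\left(12 \right)} \left(3 - 1\right) \left(-4\right) + \frac{1}{-153 - 22} = 12 \left(3 - 1\right) \left(-4\right) + \frac{1}{-153 - 22} = 12 \cdot 2 \left(-4\right) + \frac{1}{-175} = 12 \left(-8\right) - \frac{1}{175} = -96 - \frac{1}{175} = - \frac{16801}{175}$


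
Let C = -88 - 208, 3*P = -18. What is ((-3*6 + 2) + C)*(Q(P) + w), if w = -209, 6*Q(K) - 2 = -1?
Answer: 65156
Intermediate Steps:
P = -6 (P = (⅓)*(-18) = -6)
Q(K) = ⅙ (Q(K) = ⅓ + (⅙)*(-1) = ⅓ - ⅙ = ⅙)
C = -296
((-3*6 + 2) + C)*(Q(P) + w) = ((-3*6 + 2) - 296)*(⅙ - 209) = ((-18 + 2) - 296)*(-1253/6) = (-16 - 296)*(-1253/6) = -312*(-1253/6) = 65156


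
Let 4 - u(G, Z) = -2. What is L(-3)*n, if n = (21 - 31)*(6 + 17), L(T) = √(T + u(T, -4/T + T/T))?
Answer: -230*√3 ≈ -398.37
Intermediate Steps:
u(G, Z) = 6 (u(G, Z) = 4 - 1*(-2) = 4 + 2 = 6)
L(T) = √(6 + T) (L(T) = √(T + 6) = √(6 + T))
n = -230 (n = -10*23 = -230)
L(-3)*n = √(6 - 3)*(-230) = √3*(-230) = -230*√3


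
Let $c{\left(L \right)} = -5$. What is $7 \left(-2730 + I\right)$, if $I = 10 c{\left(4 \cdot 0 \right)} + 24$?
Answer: $-19292$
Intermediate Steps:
$I = -26$ ($I = 10 \left(-5\right) + 24 = -50 + 24 = -26$)
$7 \left(-2730 + I\right) = 7 \left(-2730 - 26\right) = 7 \left(-2756\right) = -19292$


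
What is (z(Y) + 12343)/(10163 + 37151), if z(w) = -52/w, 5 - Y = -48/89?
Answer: 6080471/23325802 ≈ 0.26068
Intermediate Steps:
Y = 493/89 (Y = 5 - (-48)/89 = 5 - 1*(-48/89) = 5 + 48/89 = 493/89 ≈ 5.5393)
(z(Y) + 12343)/(10163 + 37151) = (-52/493/89 + 12343)/(10163 + 37151) = (-52*89/493 + 12343)/47314 = (-4628/493 + 12343)*(1/47314) = (6080471/493)*(1/47314) = 6080471/23325802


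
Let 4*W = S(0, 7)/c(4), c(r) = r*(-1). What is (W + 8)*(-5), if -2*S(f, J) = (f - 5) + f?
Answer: -1255/32 ≈ -39.219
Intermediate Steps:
c(r) = -r
S(f, J) = 5/2 - f (S(f, J) = -((f - 5) + f)/2 = -((-5 + f) + f)/2 = -(-5 + 2*f)/2 = 5/2 - f)
W = -5/32 (W = ((5/2 - 1*0)/((-1*4)))/4 = ((5/2 + 0)/(-4))/4 = ((5/2)*(-¼))/4 = (¼)*(-5/8) = -5/32 ≈ -0.15625)
(W + 8)*(-5) = (-5/32 + 8)*(-5) = (251/32)*(-5) = -1255/32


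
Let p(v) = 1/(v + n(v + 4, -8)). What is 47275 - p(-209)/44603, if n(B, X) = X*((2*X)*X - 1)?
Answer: 2583043360626/54638675 ≈ 47275.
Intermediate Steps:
n(B, X) = X*(-1 + 2*X²) (n(B, X) = X*(2*X² - 1) = X*(-1 + 2*X²))
p(v) = 1/(-1016 + v) (p(v) = 1/(v + (-1*(-8) + 2*(-8)³)) = 1/(v + (8 + 2*(-512))) = 1/(v + (8 - 1024)) = 1/(v - 1016) = 1/(-1016 + v))
47275 - p(-209)/44603 = 47275 - 1/((-1016 - 209)*44603) = 47275 - 1/((-1225)*44603) = 47275 - (-1)/(1225*44603) = 47275 - 1*(-1/54638675) = 47275 + 1/54638675 = 2583043360626/54638675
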